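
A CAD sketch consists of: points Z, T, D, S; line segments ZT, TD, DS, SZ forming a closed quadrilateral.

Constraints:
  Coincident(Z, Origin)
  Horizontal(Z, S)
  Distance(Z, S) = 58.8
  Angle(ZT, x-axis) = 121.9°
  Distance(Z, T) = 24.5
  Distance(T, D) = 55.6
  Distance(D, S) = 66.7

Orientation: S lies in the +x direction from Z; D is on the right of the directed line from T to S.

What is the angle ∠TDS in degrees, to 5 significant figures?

74.677°

Z is at the origin; Z and S share the same y with |ZS| = 58.8 and S in +x, so S = (58.8, 0). ZT runs at 121.9° with |ZT| = 24.5, so T = (-12.947, 20.800). D is determined by |TD| = 55.6 and |DS| = 66.7 together: it lies at the intersection of circle(T, 55.6) and circle(S, 66.7). With |TS| = 74.701, the foot of the radical line on TS is 28.264 from T and the perpendicular offset is √(55.6² − 28.264²) = 47.880. Taking the right-of-TS solution: D = (0.86774, -33.057).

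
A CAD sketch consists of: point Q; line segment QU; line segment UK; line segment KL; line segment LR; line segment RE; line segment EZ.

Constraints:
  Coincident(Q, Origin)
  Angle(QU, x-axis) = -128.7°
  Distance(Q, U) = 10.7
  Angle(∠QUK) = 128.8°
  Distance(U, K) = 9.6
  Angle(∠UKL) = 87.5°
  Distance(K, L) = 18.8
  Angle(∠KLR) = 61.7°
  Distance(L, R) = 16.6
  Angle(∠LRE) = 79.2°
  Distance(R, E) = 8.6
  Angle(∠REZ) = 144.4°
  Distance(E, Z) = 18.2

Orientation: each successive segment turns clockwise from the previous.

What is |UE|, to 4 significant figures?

3.858

Q is at the origin; QU runs at -128.7° with length 10.7, so U = (-6.690, -8.351). ∠QUK = 128.8° gives UK at -179.9° from the x-axis; with |UK| = 9.6, K = (-16.29, -8.367). ∠UKL = 87.5° gives KL at 87.60° from the x-axis; with |KL| = 18.8, L = (-15.50, 10.42). ∠KLR = 61.7° gives LR at -30.70° from the x-axis; with |LR| = 16.6, R = (-1.229, 1.941). ∠LRE = 79.2° gives RE at -131.5° from the x-axis; with |RE| = 8.6, E = (-6.928, -4.500). Then |UE| = |E − U| = 3.858.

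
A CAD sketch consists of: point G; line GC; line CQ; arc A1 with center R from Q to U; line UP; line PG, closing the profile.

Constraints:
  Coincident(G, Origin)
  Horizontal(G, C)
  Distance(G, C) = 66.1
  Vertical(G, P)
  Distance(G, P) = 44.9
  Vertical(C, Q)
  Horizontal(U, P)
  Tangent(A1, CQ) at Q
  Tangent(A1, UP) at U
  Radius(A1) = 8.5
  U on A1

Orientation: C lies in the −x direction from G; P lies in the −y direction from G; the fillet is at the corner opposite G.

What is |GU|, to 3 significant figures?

73.0

G is at the origin; GC is horizontal with |GC| = 66.1 and C on the −x side, so C = (-66.1, 0.00). G and P share the same x with |GP| = 44.9 and P on the −y side, so P = (0.00, -44.9). The virtual corner opposite G is at (-66.1, -44.9). A1 meets CQ tangentially, so RQ is at right angles to CQ and tangency of A1 to UP means the radius RU is perpendicular to UP, with radius 8.5, so the center R sits 8.5 in from both sides at R = (-57.6, -36.4). That places the tangent points at Q = (-66.1, -36.4) on CQ and U = (-57.6, -44.9) on UP. Then |GU| = |U − G| = 73.0.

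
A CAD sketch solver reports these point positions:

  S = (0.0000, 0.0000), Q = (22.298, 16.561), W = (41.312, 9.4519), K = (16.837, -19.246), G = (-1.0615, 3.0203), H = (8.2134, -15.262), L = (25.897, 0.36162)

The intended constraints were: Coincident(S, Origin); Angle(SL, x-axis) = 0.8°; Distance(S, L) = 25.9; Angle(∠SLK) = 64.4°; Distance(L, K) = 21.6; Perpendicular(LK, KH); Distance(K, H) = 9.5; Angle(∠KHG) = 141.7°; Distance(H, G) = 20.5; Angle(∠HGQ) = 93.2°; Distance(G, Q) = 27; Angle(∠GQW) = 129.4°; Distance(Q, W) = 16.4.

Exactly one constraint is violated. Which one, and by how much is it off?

Distance(Q, W) = 16.4 — off by 3.90.

S = (0.00, 0.00) ✓; SL at 0.8000° ✓; |SL| = 25.90 ✓; ∠SLK = 64.40° ✓; |LK| = 21.60 ✓; ∠(LK, KH) = 90.00° ✓; |KH| = 9.499 ✓; ∠KHG = 141.7° ✓; |HG| = 20.50 ✓; ∠HGQ = 93.20° ✓; |GQ| = 27.00 ✓; ∠GQW = 129.4° ✓; |QW| = 20.30 ✗.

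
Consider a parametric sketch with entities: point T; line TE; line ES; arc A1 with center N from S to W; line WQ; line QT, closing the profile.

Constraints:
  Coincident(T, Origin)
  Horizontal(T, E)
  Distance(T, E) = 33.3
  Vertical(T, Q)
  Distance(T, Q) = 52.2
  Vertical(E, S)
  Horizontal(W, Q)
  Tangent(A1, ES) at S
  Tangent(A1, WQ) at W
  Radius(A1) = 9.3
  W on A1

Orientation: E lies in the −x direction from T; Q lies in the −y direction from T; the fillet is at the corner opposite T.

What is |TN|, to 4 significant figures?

49.16

T is at the origin; TE is horizontal with |TE| = 33.3 and E on the −x side, so E = (-33.30, 0.000). TQ is vertical with |TQ| = 52.2 and Q on the −y side, so Q = (0.000, -52.20). The virtual corner opposite T is at (-33.30, -52.20). Tangency of A1 to ES means the radius NS is perpendicular to ES and A1 meets WQ tangentially, so NW is at right angles to WQ, with radius 9.3, so the center N sits 9.3 in from both sides at N = (-24.00, -42.90). Then |TN| = |N − T| = 49.16.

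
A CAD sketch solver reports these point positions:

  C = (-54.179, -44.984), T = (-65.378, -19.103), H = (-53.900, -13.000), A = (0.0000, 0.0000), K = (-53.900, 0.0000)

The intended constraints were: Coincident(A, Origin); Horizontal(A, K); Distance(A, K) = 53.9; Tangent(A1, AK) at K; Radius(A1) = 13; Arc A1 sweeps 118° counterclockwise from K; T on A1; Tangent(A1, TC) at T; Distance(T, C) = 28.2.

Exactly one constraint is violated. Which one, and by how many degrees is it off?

Tangent(A1, TC) at T — off by 4.60°.

A = (0.00, 0.00) ✓; A.y = 0.00, K.y = 0.00 ✓; |AK| = 53.90 ✓; ∠(HK, KA) = 90.00° ✓; |HK| = 13.00 ✓; bearing(H→T) − bearing(H→K) = 118.0° ✓; |HT| = 13.00 ✓; ∠(HT, TC) = 94.60° ✗; |TC| = 28.20 ✓.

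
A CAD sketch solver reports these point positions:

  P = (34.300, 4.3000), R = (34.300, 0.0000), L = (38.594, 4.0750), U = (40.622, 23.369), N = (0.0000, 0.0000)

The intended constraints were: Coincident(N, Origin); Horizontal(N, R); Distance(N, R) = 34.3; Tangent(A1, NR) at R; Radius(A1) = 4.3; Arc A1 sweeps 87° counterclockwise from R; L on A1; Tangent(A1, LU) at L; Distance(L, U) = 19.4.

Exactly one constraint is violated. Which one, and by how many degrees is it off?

Tangent(A1, LU) at L — off by 3.00°.

N = (0.00, 0.00) ✓; N.y = 0.00, R.y = 0.00 ✓; |NR| = 34.30 ✓; ∠(PR, RN) = 90.00° ✓; |PR| = 4.300 ✓; bearing(P→L) − bearing(P→R) = 87.00° ✓; |PL| = 4.300 ✓; ∠(PL, LU) = 93.00° ✗; |LU| = 19.40 ✓.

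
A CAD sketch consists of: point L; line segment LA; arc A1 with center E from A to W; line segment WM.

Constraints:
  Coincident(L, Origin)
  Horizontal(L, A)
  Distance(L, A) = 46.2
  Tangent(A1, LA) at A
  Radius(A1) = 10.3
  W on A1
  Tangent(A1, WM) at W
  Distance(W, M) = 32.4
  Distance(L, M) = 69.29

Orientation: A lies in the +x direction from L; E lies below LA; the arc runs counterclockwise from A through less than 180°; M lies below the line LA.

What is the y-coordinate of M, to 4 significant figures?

-43.38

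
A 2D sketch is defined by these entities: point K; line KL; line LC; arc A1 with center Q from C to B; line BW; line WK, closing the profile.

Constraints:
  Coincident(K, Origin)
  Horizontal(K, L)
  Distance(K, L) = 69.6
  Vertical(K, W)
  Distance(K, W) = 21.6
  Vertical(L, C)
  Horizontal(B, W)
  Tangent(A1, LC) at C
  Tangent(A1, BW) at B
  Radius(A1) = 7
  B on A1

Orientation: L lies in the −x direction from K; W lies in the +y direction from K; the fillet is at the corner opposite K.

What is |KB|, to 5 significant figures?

66.222

K is at the origin; K and L share the same y with |KL| = 69.6 and L on the −x side, so L = (-69.600, 0.0000). K and W share the same x with |KW| = 21.6 and W on the +y side, so W = (0.0000, 21.600). The virtual corner opposite K is at (-69.600, 21.600). Tangency of A1 to LC means the radius QC is perpendicular to LC and the tangent condition forces QB to be normal to BW, with radius 7.0, so the center Q sits 7.0 in from both sides at Q = (-62.600, 14.600). That places the tangent points at C = (-69.600, 14.600) on LC and B = (-62.600, 21.600) on BW. Then |KB| = |B − K| = 66.222.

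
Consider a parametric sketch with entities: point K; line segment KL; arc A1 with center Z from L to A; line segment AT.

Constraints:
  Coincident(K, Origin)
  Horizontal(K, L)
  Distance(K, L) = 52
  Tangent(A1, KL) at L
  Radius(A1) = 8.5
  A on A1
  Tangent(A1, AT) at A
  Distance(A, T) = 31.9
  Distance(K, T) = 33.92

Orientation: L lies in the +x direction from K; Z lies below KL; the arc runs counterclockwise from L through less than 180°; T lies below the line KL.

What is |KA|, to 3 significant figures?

46.1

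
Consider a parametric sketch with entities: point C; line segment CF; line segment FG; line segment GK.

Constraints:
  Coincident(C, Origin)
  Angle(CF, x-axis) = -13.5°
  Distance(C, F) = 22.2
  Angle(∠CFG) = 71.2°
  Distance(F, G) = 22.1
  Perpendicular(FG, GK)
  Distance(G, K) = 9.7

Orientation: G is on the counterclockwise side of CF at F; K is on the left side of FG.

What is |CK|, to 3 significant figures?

18.7

∠CFG = 71.2°, so FG runs at -13.5° + (180° − 71.2°) = 95.3° from the x-axis; with |FG| = 22.1, G = F + 22.1·(cos 95.3°, sin 95.3°) = (19.5, 16.8). FG ⟂ GK; with |GK| = 9.7 on the left of FG, K = G + 9.7·(-0.996, -0.0924) = (9.89, 15.9). Then |CK| = |K − C| = 18.7.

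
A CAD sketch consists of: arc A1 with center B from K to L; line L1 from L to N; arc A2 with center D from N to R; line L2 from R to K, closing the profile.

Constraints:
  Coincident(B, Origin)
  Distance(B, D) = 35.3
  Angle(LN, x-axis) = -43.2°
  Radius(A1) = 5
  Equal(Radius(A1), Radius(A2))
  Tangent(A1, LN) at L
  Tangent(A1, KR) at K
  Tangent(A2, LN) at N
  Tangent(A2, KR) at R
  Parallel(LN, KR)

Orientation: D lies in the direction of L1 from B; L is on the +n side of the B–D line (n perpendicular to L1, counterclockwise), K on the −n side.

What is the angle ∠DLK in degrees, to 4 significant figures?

81.94°

B is at the origin and D lies 35.3 along u from B, so D = 35.3·u = (25.73, -24.16). Tangency of A1 to both parallel lines with radius 5.0 puts L and K at B ± 5.0·n: L = (3.423, 3.645), K = (-3.423, -3.645). Then cos ∠DLK = LD·LK / (|LD||LK|), giving 81.94°.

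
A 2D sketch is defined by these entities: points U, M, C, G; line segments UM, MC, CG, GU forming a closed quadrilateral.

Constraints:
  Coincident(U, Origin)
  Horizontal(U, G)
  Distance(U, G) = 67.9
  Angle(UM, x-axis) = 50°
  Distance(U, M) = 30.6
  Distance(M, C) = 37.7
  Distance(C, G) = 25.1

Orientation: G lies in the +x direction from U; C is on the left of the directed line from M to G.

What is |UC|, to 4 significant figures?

61.72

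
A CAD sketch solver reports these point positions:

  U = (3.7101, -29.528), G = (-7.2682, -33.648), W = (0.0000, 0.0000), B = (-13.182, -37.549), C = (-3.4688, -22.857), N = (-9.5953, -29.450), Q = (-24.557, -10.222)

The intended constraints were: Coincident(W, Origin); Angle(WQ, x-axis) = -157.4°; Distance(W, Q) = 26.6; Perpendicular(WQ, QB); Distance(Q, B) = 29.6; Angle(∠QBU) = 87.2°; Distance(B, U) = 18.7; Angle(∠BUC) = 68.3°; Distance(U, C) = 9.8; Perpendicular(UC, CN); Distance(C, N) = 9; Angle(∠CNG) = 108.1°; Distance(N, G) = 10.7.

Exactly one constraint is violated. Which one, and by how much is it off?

Distance(N, G) = 10.7 — off by 5.90.

W = (0.00, 0.00) ✓; WQ at -157.4° ✓; |WQ| = 26.60 ✓; ∠(WQ, QB) = 90.00° ✓; |QB| = 29.60 ✓; ∠QBU = 87.20° ✓; |BU| = 18.70 ✓; ∠BUC = 68.30° ✓; |UC| = 9.800 ✓; ∠(UC, CN) = 90.00° ✓; |CN| = 9.000 ✓; ∠CNG = 108.1° ✓; |NG| = 4.800 ✗.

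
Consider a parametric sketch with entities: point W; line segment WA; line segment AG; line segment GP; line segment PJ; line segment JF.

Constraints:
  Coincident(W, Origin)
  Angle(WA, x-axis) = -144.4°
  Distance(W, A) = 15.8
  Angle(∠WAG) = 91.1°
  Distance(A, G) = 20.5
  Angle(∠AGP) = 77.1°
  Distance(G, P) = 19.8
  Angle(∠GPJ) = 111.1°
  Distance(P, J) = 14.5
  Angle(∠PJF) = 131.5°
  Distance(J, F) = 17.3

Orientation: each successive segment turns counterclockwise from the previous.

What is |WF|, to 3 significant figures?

12.5

W is at the origin; WA runs at -144.4° with length 15.8, so A = (-12.8, -9.20). ∠WAG = 91.1° gives AG at -55.5° from the x-axis; with |AG| = 20.5, G = (-1.24, -26.1). ∠AGP = 77.1° gives GP at 47.4° from the x-axis; with |GP| = 19.8, P = (12.2, -11.5). ∠GPJ = 111.1° gives PJ at 116° from the x-axis; with |PJ| = 14.5, J = (5.74, 1.48). ∠PJF = 131.5° gives JF at 165° from the x-axis; with |JF| = 17.3, F = (-11.0, 6.02). Then |WF| = |F − W| = 12.5.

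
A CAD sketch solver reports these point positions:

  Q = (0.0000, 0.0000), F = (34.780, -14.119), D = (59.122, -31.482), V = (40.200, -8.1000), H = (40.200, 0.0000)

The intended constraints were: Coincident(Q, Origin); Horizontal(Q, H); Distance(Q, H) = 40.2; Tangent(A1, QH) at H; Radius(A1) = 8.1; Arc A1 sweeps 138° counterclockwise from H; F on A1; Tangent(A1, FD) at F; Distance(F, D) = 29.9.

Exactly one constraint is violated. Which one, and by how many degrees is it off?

Tangent(A1, FD) at F — off by 6.50°.

Q = (0.00, 0.00) ✓; Q.y = 0.00, H.y = 0.00 ✓; |QH| = 40.20 ✓; ∠(VH, HQ) = 90.00° ✓; |VH| = 8.100 ✓; bearing(V→F) − bearing(V→H) = 138.0° ✓; |VF| = 8.100 ✓; ∠(VF, FD) = 83.50° ✗; |FD| = 29.90 ✓.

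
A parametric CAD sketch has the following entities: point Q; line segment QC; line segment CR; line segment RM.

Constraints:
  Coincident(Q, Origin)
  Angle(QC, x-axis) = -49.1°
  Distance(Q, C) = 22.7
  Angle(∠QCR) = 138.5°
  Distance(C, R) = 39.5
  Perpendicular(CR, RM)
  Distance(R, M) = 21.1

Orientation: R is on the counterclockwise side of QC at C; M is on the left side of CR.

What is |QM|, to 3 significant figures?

56.8

Q is at the origin; QC runs at -49.1° with length 22.7, so C = 22.7·(cos -49.1°, sin -49.1°) = (14.9, -17.2). ∠QCR = 138.5°, so CR runs at -49.1° + (180° − 138.5°) = -7.60° from the x-axis; with |CR| = 39.5, R = C + 39.5·(cos -7.60°, sin -7.60°) = (54.0, -22.4). CR ⟂ RM; with |RM| = 21.1 on the left of CR, M = R + 21.1·(0.132, 0.991) = (56.8, -1.47). Then |QM| = |M − Q| = 56.8.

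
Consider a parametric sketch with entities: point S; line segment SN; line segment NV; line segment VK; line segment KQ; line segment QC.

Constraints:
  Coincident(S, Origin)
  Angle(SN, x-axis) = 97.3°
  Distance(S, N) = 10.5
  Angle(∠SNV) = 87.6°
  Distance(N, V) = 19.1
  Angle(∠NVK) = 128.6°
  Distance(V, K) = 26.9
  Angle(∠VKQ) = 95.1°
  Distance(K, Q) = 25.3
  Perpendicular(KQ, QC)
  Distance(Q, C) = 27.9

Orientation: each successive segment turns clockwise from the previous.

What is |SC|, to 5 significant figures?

8.1233

∠VKQ = 95.1° gives KQ at -131.40° from the x-axis; with |KQ| = 25.3, Q = (19.482, -26.444). KQ is perpendicular to QC, so QC runs at 138.60°; with |QC| = 27.9, C = (-1.4465, -7.9934). Then |SC| = |C − S| = 8.1233.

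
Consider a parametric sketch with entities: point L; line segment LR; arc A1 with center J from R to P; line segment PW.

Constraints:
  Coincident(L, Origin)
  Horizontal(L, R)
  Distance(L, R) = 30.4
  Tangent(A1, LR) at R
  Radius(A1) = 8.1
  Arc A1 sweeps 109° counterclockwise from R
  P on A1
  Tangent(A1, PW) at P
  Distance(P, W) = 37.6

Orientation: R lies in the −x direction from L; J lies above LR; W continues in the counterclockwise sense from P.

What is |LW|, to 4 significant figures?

58.02

L is at the origin; LR is horizontal with |LR| = 30.4 and R on the −x side, so R = (-30.40, 0.000). A1 meets LR tangentially, so JR is at right angles to LR, so J = R + (0, 8.1) = (-30.40, 8.100). On A1, R sits at bearing -90° from J; a 109° counterclockwise sweep puts P at bearing 19°, so P = J + 8.1·(cos 19°, sin 19°) = (-22.74, 10.74). Since A1 is tangent to PW there, JP ⟂ PW, so PW runs along (−sin 19°, cos 19°); with |PW| = 37.6, W = (-34.98, 46.29). Then |LW| = |W − L| = 58.02.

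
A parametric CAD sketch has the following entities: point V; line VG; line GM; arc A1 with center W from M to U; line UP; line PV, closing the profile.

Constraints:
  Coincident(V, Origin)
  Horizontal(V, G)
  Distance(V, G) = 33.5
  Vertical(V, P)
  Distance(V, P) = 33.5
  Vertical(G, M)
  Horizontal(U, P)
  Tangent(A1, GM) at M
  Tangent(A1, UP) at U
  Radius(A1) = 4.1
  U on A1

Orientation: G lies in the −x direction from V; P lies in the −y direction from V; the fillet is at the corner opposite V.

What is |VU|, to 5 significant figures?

44.571

The virtual corner opposite V is at (-33.500, -33.500). Tangency of A1 to GM means the radius WM is perpendicular to GM and A1 meets UP tangentially, so WU is at right angles to UP, with radius 4.1, so the center W sits 4.1 in from both sides at W = (-29.400, -29.400). That places the tangent points at M = (-33.500, -29.400) on GM and U = (-29.400, -33.500) on UP. Then |VU| = |U − V| = 44.571.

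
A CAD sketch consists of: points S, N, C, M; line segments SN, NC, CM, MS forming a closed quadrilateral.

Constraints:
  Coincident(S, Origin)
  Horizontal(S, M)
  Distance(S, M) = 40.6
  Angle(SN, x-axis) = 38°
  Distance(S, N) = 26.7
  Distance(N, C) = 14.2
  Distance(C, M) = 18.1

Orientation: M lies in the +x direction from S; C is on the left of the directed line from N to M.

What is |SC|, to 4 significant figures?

39.23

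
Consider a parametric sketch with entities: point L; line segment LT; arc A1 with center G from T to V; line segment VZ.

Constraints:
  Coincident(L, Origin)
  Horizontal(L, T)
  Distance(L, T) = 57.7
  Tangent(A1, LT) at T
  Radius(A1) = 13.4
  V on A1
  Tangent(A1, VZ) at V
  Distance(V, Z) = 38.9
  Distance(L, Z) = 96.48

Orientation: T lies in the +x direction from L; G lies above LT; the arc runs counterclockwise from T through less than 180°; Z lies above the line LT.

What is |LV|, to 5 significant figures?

70.232

Checks: |GV| = 13.40 ✓; ∠(GV, VZ) = 90.00° ✓; |VZ| = 38.90 ✓; |LZ| = 96.48 ✓.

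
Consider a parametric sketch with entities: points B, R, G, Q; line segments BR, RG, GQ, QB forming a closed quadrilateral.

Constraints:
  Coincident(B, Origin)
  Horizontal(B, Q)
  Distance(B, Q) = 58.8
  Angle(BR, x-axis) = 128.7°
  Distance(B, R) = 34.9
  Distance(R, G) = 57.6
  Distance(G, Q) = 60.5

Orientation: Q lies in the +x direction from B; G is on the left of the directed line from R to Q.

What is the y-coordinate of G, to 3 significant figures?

53.0

B is at the origin; B and Q share the same y with |BQ| = 58.8 and Q in +x, so Q = (58.8, 0). BR runs at 128.7° with |BR| = 34.9, so R = (-21.8, 27.2). G is determined by |RG| = 57.6 and |GQ| = 60.5 together: it lies at the intersection of circle(R, 57.6) and circle(Q, 60.5). With |RQ| = 85.1, the foot of the radical line on RQ is 40.5 from R and the perpendicular offset is √(57.6² − 40.5²) = 40.9. Taking the left-of-RQ solution: G = (29.7, 53.0).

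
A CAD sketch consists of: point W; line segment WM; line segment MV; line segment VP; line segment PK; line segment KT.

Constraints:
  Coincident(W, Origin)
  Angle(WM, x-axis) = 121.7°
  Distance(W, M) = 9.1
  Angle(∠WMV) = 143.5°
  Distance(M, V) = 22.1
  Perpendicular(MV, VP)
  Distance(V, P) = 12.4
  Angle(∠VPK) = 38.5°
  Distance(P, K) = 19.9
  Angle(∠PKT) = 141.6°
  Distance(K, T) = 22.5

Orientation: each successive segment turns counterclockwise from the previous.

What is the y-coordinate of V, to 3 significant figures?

15.9

W is at the origin; WM runs at 121.7° with length 9.1, so M = (-4.78, 7.74). ∠WMV = 143.5° gives MV at 158° from the x-axis; with |MV| = 22.1, V = (-25.3, 15.9). So V.y = 15.9.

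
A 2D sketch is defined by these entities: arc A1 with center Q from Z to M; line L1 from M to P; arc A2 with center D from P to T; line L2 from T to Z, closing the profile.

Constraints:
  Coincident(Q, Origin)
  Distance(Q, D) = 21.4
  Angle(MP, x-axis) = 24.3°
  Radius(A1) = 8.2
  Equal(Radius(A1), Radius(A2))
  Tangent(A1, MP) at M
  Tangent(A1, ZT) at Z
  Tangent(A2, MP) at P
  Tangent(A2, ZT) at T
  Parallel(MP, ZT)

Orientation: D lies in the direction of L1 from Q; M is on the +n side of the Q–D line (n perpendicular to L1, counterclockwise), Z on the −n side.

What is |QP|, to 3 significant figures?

22.9

The slot axis is L1's direction at 24.3°, so u = (cos 24.3°, sin 24.3°) = (0.911, 0.412) and n = (−sin 24.3°, cos 24.3°) = (-0.412, 0.911). Q is at the origin and D lies 21.4 along u from Q, so D = 21.4·u = (19.5, 8.81). Tangency of A1 to both parallel lines with radius 8.2 puts M and Z at Q ± 8.2·n: M = (-3.37, 7.47), Z = (3.37, -7.47). Equal radii place P and T the same way about D: P = D + 8.2·n = (16.1, 16.3), T = D − 8.2·n = (22.9, 1.33). Then |QP| = |P − Q| = 22.9.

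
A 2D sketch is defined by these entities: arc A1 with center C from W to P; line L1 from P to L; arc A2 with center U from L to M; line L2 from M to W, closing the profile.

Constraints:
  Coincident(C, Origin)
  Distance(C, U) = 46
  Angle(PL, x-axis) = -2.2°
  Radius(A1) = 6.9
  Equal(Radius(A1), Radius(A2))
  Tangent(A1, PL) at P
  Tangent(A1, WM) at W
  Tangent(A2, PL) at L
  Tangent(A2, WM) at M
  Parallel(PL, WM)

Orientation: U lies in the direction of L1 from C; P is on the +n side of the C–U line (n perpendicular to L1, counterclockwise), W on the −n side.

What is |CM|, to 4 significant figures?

46.51

The slot axis is L1's direction at -2.2°, so u = (cos -2.2°, sin -2.2°) = (0.9993, -0.03839) and n = (−sin -2.2°, cos -2.2°) = (0.03839, 0.9993). C is at the origin and U lies 46.0 along u from C, so U = 46.0·u = (45.97, -1.766). Tangency of A1 to both parallel lines with radius 6.9 puts P and W at C ± 6.9·n: P = (0.2649, 6.895), W = (-0.2649, -6.895). Equal radii place L and M the same way about U: L = U + 6.9·n = (46.23, 5.129), M = U − 6.9·n = (45.70, -8.661). Then |CM| = |M − C| = 46.51.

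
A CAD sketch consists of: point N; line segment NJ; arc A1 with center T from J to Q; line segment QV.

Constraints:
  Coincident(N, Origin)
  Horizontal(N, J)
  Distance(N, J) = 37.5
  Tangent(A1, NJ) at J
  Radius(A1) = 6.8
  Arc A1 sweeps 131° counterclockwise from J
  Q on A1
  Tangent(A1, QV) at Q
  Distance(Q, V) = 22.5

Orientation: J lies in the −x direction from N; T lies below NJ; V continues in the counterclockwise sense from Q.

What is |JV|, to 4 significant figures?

29.84

On A1, J sits at bearing 90° from T; a 131° counterclockwise sweep puts Q at bearing 221°, so Q = T + 6.8·(cos 221°, sin 221°) = (-42.63, -11.26). A1 meets QV tangentially, so TQ is at right angles to QV, so QV runs along (−sin 221°, cos 221°); with |QV| = 22.5, V = (-27.87, -28.24). Then |JV| = |V − J| = 29.84.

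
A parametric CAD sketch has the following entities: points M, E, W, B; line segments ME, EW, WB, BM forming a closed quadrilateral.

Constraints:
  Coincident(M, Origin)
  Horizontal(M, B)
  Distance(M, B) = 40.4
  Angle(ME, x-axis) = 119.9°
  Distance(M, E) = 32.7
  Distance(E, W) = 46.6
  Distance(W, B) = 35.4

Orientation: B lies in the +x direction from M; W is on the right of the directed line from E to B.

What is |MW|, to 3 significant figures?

13.9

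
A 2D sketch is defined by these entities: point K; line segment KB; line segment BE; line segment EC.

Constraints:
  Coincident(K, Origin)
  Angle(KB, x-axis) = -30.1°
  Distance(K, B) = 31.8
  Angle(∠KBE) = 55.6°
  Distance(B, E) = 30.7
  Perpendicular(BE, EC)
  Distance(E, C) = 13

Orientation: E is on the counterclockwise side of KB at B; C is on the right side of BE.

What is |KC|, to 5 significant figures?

41.253

∠KBE = 55.6°, so BE runs at -30.1° + (180° − 55.6°) = 94.300° from the x-axis; with |BE| = 30.7, E = B + 30.7·(cos 94.300°, sin 94.300°) = (25.210, 14.666). BE is perpendicular to EC; with |EC| = 13.0 on the right of BE, C = E + 13.0·(0.99719, 0.074979) = (38.173, 15.640). Then |KC| = |C − K| = 41.253.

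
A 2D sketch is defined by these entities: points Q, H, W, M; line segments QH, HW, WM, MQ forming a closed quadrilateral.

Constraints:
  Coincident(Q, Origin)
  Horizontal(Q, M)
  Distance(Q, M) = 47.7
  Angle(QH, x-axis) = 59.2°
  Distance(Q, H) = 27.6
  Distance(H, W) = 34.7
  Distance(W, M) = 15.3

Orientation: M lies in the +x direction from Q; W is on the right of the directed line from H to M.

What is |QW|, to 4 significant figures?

33.72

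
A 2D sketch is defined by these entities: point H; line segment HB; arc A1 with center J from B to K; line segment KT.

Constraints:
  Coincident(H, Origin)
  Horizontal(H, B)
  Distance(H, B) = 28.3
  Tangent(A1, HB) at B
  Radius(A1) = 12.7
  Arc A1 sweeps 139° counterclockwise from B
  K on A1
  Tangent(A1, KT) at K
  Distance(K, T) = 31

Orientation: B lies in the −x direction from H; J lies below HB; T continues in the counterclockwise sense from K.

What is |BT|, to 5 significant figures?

45.206

On A1, B sits at bearing 90° from J; a 139° counterclockwise sweep puts K at bearing 229°, so K = J + 12.7·(cos 229°, sin 229°) = (-36.632, -22.285). The tangent condition forces JK to be normal to KT, so KT runs along (−sin 229°, cos 229°); with |KT| = 31.0, T = (-13.236, -42.623). Then |BT| = |T − B| = 45.206.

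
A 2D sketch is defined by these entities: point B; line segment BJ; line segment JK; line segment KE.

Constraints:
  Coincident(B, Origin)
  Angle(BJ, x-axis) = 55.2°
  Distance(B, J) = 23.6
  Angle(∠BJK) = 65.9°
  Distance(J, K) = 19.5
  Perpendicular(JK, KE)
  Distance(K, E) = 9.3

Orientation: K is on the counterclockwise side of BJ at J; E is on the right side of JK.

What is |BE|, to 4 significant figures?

32.38

B is at the origin; BJ runs at 55.2° with length 23.6, so J = 23.6·(cos 55.2°, sin 55.2°) = (13.47, 19.38). ∠BJK = 65.9°, so JK runs at 55.2° + (180° − 65.9°) = 169.3° from the x-axis; with |JK| = 19.5, K = J + 19.5·(cos 169.3°, sin 169.3°) = (-5.692, 23.00). JK is perpendicular to KE; with |KE| = 9.3 on the right of JK, E = K + 9.3·(0.1857, 0.9826) = (-3.965, 32.14). Then |BE| = |E − B| = 32.38.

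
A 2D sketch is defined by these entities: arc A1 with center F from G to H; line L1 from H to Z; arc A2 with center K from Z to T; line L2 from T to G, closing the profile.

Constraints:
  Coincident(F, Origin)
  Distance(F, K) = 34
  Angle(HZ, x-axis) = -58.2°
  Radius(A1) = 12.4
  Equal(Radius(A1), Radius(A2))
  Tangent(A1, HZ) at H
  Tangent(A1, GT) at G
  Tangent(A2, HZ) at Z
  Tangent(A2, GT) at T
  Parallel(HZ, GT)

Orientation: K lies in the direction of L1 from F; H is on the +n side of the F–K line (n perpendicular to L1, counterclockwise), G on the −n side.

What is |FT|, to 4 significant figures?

36.19

The slot axis is L1's direction at -58.2°, so u = (cos -58.2°, sin -58.2°) = (0.5270, -0.8499) and n = (−sin -58.2°, cos -58.2°) = (0.8499, 0.5270). F is at the origin and K lies 34.0 along u from F, so K = 34.0·u = (17.92, -28.90). Tangency of A1 to both parallel lines with radius 12.4 puts H and G at F ± 12.4·n: H = (10.54, 6.534), G = (-10.54, -6.534). Equal radii place Z and T the same way about K: Z = K + 12.4·n = (28.46, -22.36), T = K − 12.4·n = (7.378, -35.43). Then |FT| = |T − F| = 36.19.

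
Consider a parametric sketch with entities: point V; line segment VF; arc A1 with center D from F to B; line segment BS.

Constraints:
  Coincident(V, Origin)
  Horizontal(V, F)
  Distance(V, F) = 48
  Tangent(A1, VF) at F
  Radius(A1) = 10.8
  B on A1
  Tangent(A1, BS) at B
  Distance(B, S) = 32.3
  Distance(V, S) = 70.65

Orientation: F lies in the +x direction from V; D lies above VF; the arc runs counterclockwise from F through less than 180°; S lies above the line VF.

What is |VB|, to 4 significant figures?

59.94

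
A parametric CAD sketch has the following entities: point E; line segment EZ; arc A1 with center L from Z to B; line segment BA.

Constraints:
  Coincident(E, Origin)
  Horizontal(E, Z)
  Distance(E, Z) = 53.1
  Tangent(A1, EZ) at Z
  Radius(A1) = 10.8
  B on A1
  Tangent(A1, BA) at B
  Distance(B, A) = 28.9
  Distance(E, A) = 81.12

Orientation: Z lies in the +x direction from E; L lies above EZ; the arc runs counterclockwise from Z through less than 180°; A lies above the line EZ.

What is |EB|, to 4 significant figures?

63.51

Checks: ∠(LZ, ZE) = 90.00° ✓; |LZ| = 10.80 ✓; |LB| = 10.80 ✓; ∠(LB, BA) = 90.00° ✓; |BA| = 28.90 ✓; |EA| = 81.12 ✓.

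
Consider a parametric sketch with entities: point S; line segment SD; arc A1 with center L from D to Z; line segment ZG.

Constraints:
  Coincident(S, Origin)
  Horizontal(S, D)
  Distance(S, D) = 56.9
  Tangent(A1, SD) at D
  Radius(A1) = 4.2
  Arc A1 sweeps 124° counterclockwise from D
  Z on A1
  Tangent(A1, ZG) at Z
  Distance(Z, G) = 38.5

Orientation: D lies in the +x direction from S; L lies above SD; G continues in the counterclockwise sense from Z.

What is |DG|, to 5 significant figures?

42.490

On A1, D sits at bearing -90° from L; a 124° counterclockwise sweep puts Z at bearing 34°, so Z = L + 4.2·(cos 34°, sin 34°) = (60.382, 6.5486). Tangency of A1 to ZG means the radius LZ is perpendicular to ZG, so ZG runs along (−sin 34°, cos 34°); with |ZG| = 38.5, G = (38.853, 38.467). Then |DG| = |G − D| = 42.490.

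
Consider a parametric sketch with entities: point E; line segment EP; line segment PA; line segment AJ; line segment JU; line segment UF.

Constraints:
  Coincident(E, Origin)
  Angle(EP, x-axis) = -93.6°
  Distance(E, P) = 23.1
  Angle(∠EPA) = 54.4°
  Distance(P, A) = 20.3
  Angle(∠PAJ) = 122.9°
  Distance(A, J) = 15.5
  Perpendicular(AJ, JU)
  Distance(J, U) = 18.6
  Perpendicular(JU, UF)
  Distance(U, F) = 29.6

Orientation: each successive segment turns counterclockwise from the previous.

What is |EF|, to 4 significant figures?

26.28

E is at the origin; EP runs at -93.6° with length 23.1, so P = (-1.450, -23.05). ∠EPA = 54.4° gives PA at 32.00° from the x-axis; with |PA| = 20.3, A = (15.76, -12.30). ∠PAJ = 122.9° gives AJ at 89.10° from the x-axis; with |AJ| = 15.5, J = (16.01, 3.201). AJ is perpendicular to JU, so JU runs at 179.1°; with |JU| = 18.6, U = (-2.589, 3.493). JU ⟂ UF, so UF runs at -90.90°; with |UF| = 29.6, F = (-3.054, -26.10). Then |EF| = |F − E| = 26.28.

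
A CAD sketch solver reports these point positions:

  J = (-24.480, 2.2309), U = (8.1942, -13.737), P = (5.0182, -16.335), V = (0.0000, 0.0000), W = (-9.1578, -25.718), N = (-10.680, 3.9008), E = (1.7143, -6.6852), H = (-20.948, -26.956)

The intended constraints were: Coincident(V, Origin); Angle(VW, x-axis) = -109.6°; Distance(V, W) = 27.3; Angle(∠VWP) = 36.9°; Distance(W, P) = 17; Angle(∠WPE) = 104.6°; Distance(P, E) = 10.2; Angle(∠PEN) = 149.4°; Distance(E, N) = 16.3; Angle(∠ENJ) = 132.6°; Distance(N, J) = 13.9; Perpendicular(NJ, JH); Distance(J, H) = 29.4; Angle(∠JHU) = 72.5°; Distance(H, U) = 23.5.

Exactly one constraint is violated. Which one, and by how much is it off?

Distance(H, U) = 23.5 — off by 8.50.

V = (0.00, 0.00) ✓; VW at -109.6° ✓; |VW| = 27.30 ✓; ∠VWP = 36.90° ✓; |WP| = 17.00 ✓; ∠WPE = 104.6° ✓; |PE| = 10.20 ✓; ∠PEN = 149.4° ✓; |EN| = 16.30 ✓; ∠ENJ = 132.6° ✓; |NJ| = 13.90 ✓; ∠(NJ, JH) = 90.00° ✓; |JH| = 29.40 ✓; ∠JHU = 72.50° ✓; |HU| = 32.00 ✗.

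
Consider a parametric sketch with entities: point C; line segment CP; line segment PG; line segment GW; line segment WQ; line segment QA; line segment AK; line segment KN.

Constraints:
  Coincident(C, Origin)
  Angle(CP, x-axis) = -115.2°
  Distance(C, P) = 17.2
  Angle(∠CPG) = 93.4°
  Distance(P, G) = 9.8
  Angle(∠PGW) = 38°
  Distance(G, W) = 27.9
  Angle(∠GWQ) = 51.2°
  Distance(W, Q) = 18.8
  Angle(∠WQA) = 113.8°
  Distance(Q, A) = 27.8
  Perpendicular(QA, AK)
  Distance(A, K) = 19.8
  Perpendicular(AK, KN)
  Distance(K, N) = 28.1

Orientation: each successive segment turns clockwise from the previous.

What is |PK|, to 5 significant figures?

22.160

∠WQA = 113.8° gives QA at -178.80° from the x-axis; with |QA| = 27.8, A = (-24.649, -22.078). The perpendicularity gives AK at right angles to QA, so AK runs at 91.200°; with |AK| = 19.8, K = (-25.064, -2.2827). Then |PK| = |K − P| = 22.160.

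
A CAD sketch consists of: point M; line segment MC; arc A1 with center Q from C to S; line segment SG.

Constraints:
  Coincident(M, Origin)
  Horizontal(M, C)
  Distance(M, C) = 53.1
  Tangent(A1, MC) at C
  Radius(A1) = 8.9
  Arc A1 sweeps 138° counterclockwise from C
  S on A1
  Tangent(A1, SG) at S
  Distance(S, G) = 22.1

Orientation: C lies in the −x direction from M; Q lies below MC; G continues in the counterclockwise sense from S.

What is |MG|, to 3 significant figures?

52.3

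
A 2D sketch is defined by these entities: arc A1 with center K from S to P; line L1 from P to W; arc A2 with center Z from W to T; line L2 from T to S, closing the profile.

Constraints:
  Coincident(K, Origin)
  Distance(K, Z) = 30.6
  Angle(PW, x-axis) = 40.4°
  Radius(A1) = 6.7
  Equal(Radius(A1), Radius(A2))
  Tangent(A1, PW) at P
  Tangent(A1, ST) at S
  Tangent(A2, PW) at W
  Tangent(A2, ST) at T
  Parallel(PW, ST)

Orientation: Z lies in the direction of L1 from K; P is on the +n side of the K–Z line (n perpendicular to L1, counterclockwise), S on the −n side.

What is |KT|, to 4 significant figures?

31.32

Tangency of A1 to both parallel lines with radius 6.7 puts P and S at K ± 6.7·n: P = (-4.342, 5.102), S = (4.342, -5.102). Equal radii place W and T the same way about Z: W = Z + 6.7·n = (18.96, 24.93), T = Z − 6.7·n = (27.65, 14.73). Then |KT| = |T − K| = 31.32.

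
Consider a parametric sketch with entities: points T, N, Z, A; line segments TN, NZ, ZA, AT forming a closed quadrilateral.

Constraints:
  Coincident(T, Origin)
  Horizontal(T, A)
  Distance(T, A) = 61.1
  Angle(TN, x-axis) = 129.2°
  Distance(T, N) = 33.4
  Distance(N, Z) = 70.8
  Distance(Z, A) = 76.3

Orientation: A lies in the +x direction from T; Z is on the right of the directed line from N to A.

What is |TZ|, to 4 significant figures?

42.45

T is at the origin; TA is horizontal with |TA| = 61.1 and A in +x, so A = (61.1, 0). TN runs at 129.2° with |TN| = 33.4, so N = (-21.11, 25.88). Z is determined by |NZ| = 70.8 and |ZA| = 76.3 together: it lies at the intersection of circle(N, 70.8) and circle(A, 76.3). With |NA| = 86.19, the foot of the radical line on NA is 38.40 from N and the perpendicular offset is √(70.8² − 38.40²) = 59.48. Taking the right-of-NA solution: Z = (-2.345, -42.38).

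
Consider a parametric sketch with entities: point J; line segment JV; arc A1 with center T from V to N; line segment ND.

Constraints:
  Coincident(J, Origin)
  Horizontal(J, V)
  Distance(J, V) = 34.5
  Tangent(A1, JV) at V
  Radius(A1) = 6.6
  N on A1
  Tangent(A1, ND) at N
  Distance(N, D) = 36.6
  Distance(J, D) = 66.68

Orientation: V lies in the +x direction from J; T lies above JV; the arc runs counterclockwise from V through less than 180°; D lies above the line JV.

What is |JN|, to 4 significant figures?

40.75

Checks: |JV| = 34.50 ✓; |TN| = 6.600 ✓; ∠(TN, ND) = 90.00° ✓; |ND| = 36.60 ✓; |JD| = 66.68 ✓.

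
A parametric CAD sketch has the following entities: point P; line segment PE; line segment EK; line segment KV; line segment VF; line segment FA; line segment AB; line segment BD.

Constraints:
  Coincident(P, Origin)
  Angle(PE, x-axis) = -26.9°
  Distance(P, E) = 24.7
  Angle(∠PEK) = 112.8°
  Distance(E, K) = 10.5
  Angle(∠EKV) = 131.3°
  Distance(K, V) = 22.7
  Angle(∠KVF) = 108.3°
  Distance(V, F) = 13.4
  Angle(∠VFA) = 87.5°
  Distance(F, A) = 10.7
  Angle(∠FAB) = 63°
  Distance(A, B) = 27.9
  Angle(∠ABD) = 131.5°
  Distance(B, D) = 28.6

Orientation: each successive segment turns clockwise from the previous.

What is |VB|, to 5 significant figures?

11.752

∠VFA = 87.5° gives FA at 53.000° from the x-axis; with |FA| = 10.7, A = (-1.4084, -19.237). ∠FAB = 63.0° gives AB at -64.000° from the x-axis; with |AB| = 27.9, B = (10.822, -44.314). Then |VB| = |B − V| = 11.752.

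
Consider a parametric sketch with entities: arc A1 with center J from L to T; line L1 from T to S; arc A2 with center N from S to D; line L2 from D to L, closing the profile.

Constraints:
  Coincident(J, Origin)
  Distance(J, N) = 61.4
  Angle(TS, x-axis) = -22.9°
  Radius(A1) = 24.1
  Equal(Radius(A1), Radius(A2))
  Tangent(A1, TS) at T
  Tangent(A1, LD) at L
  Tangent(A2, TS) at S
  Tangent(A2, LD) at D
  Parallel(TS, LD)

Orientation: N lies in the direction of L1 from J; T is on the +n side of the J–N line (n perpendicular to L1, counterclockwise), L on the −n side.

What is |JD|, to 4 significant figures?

65.96

The slot axis is L1's direction at -22.9°, so u = (cos -22.9°, sin -22.9°) = (0.9212, -0.3891) and n = (−sin -22.9°, cos -22.9°) = (0.3891, 0.9212). J is at the origin and N lies 61.4 along u from J, so N = 61.4·u = (56.56, -23.89). Tangency of A1 to both parallel lines with radius 24.1 puts T and L at J ± 24.1·n: T = (9.378, 22.20), L = (-9.378, -22.20). Equal radii place S and D the same way about N: S = N + 24.1·n = (65.94, -1.692), D = N − 24.1·n = (47.18, -46.09). Then |JD| = |D − J| = 65.96.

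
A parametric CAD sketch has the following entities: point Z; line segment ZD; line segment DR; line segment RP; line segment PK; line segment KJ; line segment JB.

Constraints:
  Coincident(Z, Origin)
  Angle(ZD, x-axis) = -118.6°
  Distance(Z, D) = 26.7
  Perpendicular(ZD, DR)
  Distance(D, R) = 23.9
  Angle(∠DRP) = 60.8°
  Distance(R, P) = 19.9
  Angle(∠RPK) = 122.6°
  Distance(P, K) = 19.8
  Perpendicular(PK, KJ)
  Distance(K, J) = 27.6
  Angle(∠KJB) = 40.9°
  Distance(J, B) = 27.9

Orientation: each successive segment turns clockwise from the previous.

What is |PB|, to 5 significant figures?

6.6896

PK ⟂ KJ, so KJ runs at -115.20°; with |KJ| = 27.6, J = (-10.762, -34.801). ∠KJB = 40.9° gives JB at 105.70° from the x-axis; with |JB| = 27.9, B = (-18.311, -7.9417). Then |PB| = |B − P| = 6.6896.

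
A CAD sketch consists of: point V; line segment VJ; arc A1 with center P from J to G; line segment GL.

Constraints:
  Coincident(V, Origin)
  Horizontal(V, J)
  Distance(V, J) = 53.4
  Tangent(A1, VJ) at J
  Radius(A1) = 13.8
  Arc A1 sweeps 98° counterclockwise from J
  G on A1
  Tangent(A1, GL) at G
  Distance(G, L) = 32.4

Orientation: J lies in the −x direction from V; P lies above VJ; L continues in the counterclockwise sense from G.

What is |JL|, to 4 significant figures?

48.67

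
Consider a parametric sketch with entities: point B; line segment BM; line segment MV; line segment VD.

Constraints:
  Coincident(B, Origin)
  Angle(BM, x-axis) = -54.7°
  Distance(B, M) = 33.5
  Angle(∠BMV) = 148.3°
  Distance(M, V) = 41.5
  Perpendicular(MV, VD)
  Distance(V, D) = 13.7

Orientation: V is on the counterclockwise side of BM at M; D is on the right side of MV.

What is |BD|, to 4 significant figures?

76.68

B is at the origin; BM runs at -54.7° with length 33.5, so M = 33.5·(cos -54.7°, sin -54.7°) = (19.36, -27.34). ∠BMV = 148.3°, so MV runs at -54.7° + (180° − 148.3°) = -23.00° from the x-axis; with |MV| = 41.5, V = M + 41.5·(cos -23.00°, sin -23.00°) = (57.56, -43.56). The perpendicularity gives VD at right angles to MV; with |VD| = 13.7 on the right of MV, D = V + 13.7·(-0.3907, -0.9205) = (52.21, -56.17). Then |BD| = |D − B| = 76.68.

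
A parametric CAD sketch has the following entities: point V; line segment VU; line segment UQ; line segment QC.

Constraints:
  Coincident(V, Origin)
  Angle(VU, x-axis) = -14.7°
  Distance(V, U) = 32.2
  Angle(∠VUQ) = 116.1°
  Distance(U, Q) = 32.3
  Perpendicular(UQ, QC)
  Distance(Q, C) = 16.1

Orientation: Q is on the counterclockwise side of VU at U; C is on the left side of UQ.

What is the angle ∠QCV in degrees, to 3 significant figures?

105°

V is at the origin; VU runs at -14.7° with length 32.2, so U = 32.2·(cos -14.7°, sin -14.7°) = (31.1, -8.17). ∠VUQ = 116.1°, so UQ runs at -14.7° + (180° − 116.1°) = 49.2° from the x-axis; with |UQ| = 32.3, Q = U + 32.3·(cos 49.2°, sin 49.2°) = (52.3, 16.3). UQ is perpendicular to QC; with |QC| = 16.1 on the left of UQ, C = Q + 16.1·(-0.757, 0.653) = (40.1, 26.8). Then cos ∠QCV = CQ·CV / (|CQ||CV|), giving 105°.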